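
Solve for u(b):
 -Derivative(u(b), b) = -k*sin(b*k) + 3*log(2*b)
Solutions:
 u(b) = C1 - 3*b*log(b) - 3*b*log(2) + 3*b + k*Piecewise((-cos(b*k)/k, Ne(k, 0)), (0, True))


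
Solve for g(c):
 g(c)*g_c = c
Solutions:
 g(c) = -sqrt(C1 + c^2)
 g(c) = sqrt(C1 + c^2)


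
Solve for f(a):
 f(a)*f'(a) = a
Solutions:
 f(a) = -sqrt(C1 + a^2)
 f(a) = sqrt(C1 + a^2)


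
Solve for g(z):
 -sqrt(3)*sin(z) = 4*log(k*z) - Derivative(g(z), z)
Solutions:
 g(z) = C1 + 4*z*log(k*z) - 4*z - sqrt(3)*cos(z)


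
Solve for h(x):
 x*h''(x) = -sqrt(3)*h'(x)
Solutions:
 h(x) = C1 + C2*x^(1 - sqrt(3))


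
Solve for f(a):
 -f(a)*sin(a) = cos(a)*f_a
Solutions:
 f(a) = C1*cos(a)


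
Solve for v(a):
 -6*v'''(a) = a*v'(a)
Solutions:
 v(a) = C1 + Integral(C2*airyai(-6^(2/3)*a/6) + C3*airybi(-6^(2/3)*a/6), a)


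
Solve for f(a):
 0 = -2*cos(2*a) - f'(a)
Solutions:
 f(a) = C1 - sin(2*a)


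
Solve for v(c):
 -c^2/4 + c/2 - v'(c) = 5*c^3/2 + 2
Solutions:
 v(c) = C1 - 5*c^4/8 - c^3/12 + c^2/4 - 2*c


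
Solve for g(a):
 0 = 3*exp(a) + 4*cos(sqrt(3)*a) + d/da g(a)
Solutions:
 g(a) = C1 - 3*exp(a) - 4*sqrt(3)*sin(sqrt(3)*a)/3


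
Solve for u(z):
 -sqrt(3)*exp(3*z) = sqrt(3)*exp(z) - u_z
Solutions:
 u(z) = C1 + sqrt(3)*exp(3*z)/3 + sqrt(3)*exp(z)


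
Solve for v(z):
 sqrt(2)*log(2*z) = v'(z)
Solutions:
 v(z) = C1 + sqrt(2)*z*log(z) - sqrt(2)*z + sqrt(2)*z*log(2)


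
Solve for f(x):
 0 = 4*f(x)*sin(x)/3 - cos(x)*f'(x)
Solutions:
 f(x) = C1/cos(x)^(4/3)


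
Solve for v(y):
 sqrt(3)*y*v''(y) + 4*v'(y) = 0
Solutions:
 v(y) = C1 + C2*y^(1 - 4*sqrt(3)/3)


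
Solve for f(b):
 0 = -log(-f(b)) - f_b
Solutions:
 -li(-f(b)) = C1 - b


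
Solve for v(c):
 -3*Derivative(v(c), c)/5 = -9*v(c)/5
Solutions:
 v(c) = C1*exp(3*c)


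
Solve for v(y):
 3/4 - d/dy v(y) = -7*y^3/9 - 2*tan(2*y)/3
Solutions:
 v(y) = C1 + 7*y^4/36 + 3*y/4 - log(cos(2*y))/3


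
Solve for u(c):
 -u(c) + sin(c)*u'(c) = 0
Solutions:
 u(c) = C1*sqrt(cos(c) - 1)/sqrt(cos(c) + 1)


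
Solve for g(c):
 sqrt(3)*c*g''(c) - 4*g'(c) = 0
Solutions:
 g(c) = C1 + C2*c^(1 + 4*sqrt(3)/3)


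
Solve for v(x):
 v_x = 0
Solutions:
 v(x) = C1


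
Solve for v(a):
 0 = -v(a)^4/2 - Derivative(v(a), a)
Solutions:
 v(a) = 2^(1/3)*(1/(C1 + 3*a))^(1/3)
 v(a) = 2^(1/3)*(-3^(2/3) - 3*3^(1/6)*I)*(1/(C1 + a))^(1/3)/6
 v(a) = 2^(1/3)*(-3^(2/3) + 3*3^(1/6)*I)*(1/(C1 + a))^(1/3)/6


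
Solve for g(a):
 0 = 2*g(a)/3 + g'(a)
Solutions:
 g(a) = C1*exp(-2*a/3)


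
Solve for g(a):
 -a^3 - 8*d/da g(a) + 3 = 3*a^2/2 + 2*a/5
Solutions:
 g(a) = C1 - a^4/32 - a^3/16 - a^2/40 + 3*a/8


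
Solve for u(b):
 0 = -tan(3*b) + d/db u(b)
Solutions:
 u(b) = C1 - log(cos(3*b))/3


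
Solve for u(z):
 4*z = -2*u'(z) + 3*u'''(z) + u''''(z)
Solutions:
 u(z) = C1 - z^2 + (C2 + C3*exp(-sqrt(3)*z) + C4*exp(sqrt(3)*z))*exp(-z)


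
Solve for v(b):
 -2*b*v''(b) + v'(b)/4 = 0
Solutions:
 v(b) = C1 + C2*b^(9/8)


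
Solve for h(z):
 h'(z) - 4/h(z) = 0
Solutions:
 h(z) = -sqrt(C1 + 8*z)
 h(z) = sqrt(C1 + 8*z)


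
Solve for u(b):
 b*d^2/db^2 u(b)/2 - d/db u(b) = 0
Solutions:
 u(b) = C1 + C2*b^3


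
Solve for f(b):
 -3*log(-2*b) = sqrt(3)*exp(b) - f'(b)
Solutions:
 f(b) = C1 + 3*b*log(-b) + 3*b*(-1 + log(2)) + sqrt(3)*exp(b)


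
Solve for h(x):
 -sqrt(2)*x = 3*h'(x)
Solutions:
 h(x) = C1 - sqrt(2)*x^2/6


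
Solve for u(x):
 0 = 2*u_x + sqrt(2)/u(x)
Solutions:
 u(x) = -sqrt(C1 - sqrt(2)*x)
 u(x) = sqrt(C1 - sqrt(2)*x)


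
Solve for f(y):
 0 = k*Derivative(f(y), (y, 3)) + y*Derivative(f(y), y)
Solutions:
 f(y) = C1 + Integral(C2*airyai(y*(-1/k)^(1/3)) + C3*airybi(y*(-1/k)^(1/3)), y)


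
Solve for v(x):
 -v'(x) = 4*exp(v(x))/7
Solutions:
 v(x) = log(1/(C1 + 4*x)) + log(7)


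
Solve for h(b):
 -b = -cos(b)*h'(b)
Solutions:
 h(b) = C1 + Integral(b/cos(b), b)


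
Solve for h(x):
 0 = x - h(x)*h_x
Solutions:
 h(x) = -sqrt(C1 + x^2)
 h(x) = sqrt(C1 + x^2)


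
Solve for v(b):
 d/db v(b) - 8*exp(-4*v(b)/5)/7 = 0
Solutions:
 v(b) = 5*log(-I*(C1 + 32*b/35)^(1/4))
 v(b) = 5*log(I*(C1 + 32*b/35)^(1/4))
 v(b) = 5*log(-(C1 + 32*b/35)^(1/4))
 v(b) = 5*log(C1 + 32*b/35)/4


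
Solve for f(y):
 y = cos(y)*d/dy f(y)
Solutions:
 f(y) = C1 + Integral(y/cos(y), y)


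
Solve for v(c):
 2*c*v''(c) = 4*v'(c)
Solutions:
 v(c) = C1 + C2*c^3


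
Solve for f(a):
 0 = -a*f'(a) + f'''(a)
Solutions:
 f(a) = C1 + Integral(C2*airyai(a) + C3*airybi(a), a)


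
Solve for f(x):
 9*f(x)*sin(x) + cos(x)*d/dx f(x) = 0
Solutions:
 f(x) = C1*cos(x)^9


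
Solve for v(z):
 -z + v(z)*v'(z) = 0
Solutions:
 v(z) = -sqrt(C1 + z^2)
 v(z) = sqrt(C1 + z^2)


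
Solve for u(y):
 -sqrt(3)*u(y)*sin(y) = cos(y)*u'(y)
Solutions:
 u(y) = C1*cos(y)^(sqrt(3))


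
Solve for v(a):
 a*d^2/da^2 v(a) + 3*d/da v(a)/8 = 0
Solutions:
 v(a) = C1 + C2*a^(5/8)


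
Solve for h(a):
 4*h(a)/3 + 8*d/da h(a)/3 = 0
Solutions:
 h(a) = C1*exp(-a/2)


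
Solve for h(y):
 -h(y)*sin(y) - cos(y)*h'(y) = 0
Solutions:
 h(y) = C1*cos(y)


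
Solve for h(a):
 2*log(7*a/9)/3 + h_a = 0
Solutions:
 h(a) = C1 - 2*a*log(a)/3 - 2*a*log(7)/3 + 2*a/3 + 4*a*log(3)/3


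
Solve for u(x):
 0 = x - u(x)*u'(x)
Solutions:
 u(x) = -sqrt(C1 + x^2)
 u(x) = sqrt(C1 + x^2)


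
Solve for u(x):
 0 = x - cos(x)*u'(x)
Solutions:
 u(x) = C1 + Integral(x/cos(x), x)


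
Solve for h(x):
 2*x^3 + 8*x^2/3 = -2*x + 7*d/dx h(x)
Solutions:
 h(x) = C1 + x^4/14 + 8*x^3/63 + x^2/7


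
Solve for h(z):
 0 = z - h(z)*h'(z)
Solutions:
 h(z) = -sqrt(C1 + z^2)
 h(z) = sqrt(C1 + z^2)


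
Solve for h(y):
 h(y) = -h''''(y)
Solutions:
 h(y) = (C1*sin(sqrt(2)*y/2) + C2*cos(sqrt(2)*y/2))*exp(-sqrt(2)*y/2) + (C3*sin(sqrt(2)*y/2) + C4*cos(sqrt(2)*y/2))*exp(sqrt(2)*y/2)


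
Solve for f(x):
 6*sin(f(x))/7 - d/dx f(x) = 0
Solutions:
 -6*x/7 + log(cos(f(x)) - 1)/2 - log(cos(f(x)) + 1)/2 = C1


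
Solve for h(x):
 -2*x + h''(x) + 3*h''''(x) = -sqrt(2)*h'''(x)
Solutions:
 h(x) = C1 + C2*x + x^3/3 - sqrt(2)*x^2 + (C3*sin(sqrt(10)*x/6) + C4*cos(sqrt(10)*x/6))*exp(-sqrt(2)*x/6)


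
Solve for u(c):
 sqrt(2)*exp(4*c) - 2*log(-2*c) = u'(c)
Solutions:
 u(c) = C1 - 2*c*log(-c) + 2*c*(1 - log(2)) + sqrt(2)*exp(4*c)/4


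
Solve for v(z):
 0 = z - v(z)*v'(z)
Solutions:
 v(z) = -sqrt(C1 + z^2)
 v(z) = sqrt(C1 + z^2)


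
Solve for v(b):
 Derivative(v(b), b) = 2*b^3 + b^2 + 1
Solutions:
 v(b) = C1 + b^4/2 + b^3/3 + b


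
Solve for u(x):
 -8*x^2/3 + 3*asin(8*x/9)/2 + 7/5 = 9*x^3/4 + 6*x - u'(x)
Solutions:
 u(x) = C1 + 9*x^4/16 + 8*x^3/9 + 3*x^2 - 3*x*asin(8*x/9)/2 - 7*x/5 - 3*sqrt(81 - 64*x^2)/16


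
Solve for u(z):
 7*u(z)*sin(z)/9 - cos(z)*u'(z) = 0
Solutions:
 u(z) = C1/cos(z)^(7/9)


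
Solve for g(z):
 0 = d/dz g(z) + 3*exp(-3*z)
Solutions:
 g(z) = C1 + exp(-3*z)


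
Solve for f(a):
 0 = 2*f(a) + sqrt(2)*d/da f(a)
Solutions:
 f(a) = C1*exp(-sqrt(2)*a)


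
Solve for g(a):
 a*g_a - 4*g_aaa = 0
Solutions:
 g(a) = C1 + Integral(C2*airyai(2^(1/3)*a/2) + C3*airybi(2^(1/3)*a/2), a)


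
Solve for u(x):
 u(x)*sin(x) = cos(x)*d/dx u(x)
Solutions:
 u(x) = C1/cos(x)


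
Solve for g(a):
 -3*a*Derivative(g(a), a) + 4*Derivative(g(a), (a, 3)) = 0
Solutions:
 g(a) = C1 + Integral(C2*airyai(6^(1/3)*a/2) + C3*airybi(6^(1/3)*a/2), a)


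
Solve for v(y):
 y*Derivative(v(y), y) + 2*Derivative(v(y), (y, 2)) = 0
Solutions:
 v(y) = C1 + C2*erf(y/2)


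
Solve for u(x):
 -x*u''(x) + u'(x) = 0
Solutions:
 u(x) = C1 + C2*x^2


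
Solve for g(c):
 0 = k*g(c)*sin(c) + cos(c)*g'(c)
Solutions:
 g(c) = C1*exp(k*log(cos(c)))


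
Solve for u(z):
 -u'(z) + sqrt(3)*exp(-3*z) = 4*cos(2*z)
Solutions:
 u(z) = C1 - 2*sin(2*z) - sqrt(3)*exp(-3*z)/3


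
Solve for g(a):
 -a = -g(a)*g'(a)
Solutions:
 g(a) = -sqrt(C1 + a^2)
 g(a) = sqrt(C1 + a^2)


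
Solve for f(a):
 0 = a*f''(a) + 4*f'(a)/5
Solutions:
 f(a) = C1 + C2*a^(1/5)


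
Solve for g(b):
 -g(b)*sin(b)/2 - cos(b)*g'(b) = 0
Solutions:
 g(b) = C1*sqrt(cos(b))


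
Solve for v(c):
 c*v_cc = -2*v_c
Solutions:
 v(c) = C1 + C2/c


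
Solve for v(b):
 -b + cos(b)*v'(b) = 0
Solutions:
 v(b) = C1 + Integral(b/cos(b), b)


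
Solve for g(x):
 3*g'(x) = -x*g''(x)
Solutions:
 g(x) = C1 + C2/x^2


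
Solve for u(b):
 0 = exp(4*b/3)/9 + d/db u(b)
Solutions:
 u(b) = C1 - exp(4*b/3)/12


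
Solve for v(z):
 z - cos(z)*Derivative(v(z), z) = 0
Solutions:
 v(z) = C1 + Integral(z/cos(z), z)


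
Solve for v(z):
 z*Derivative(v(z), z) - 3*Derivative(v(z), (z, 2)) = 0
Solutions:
 v(z) = C1 + C2*erfi(sqrt(6)*z/6)


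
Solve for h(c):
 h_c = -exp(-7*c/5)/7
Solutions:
 h(c) = C1 + 5*exp(-7*c/5)/49


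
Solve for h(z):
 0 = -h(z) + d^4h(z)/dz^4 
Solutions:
 h(z) = C1*exp(-z) + C2*exp(z) + C3*sin(z) + C4*cos(z)


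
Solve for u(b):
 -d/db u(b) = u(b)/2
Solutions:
 u(b) = C1*exp(-b/2)


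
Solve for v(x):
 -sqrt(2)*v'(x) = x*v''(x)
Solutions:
 v(x) = C1 + C2*x^(1 - sqrt(2))


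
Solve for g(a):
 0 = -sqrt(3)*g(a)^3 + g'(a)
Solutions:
 g(a) = -sqrt(2)*sqrt(-1/(C1 + sqrt(3)*a))/2
 g(a) = sqrt(2)*sqrt(-1/(C1 + sqrt(3)*a))/2


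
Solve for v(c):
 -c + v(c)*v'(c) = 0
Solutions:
 v(c) = -sqrt(C1 + c^2)
 v(c) = sqrt(C1 + c^2)


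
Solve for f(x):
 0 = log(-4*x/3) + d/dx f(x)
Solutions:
 f(x) = C1 - x*log(-x) + x*(-2*log(2) + 1 + log(3))


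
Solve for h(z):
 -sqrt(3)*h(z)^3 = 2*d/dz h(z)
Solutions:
 h(z) = -sqrt(-1/(C1 - sqrt(3)*z))
 h(z) = sqrt(-1/(C1 - sqrt(3)*z))


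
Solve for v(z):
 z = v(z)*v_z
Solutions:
 v(z) = -sqrt(C1 + z^2)
 v(z) = sqrt(C1 + z^2)


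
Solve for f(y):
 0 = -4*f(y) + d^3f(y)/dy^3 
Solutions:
 f(y) = C3*exp(2^(2/3)*y) + (C1*sin(2^(2/3)*sqrt(3)*y/2) + C2*cos(2^(2/3)*sqrt(3)*y/2))*exp(-2^(2/3)*y/2)


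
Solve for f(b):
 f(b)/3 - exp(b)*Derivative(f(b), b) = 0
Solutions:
 f(b) = C1*exp(-exp(-b)/3)


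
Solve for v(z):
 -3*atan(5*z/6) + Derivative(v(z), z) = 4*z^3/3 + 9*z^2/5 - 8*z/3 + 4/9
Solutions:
 v(z) = C1 + z^4/3 + 3*z^3/5 - 4*z^2/3 + 3*z*atan(5*z/6) + 4*z/9 - 9*log(25*z^2 + 36)/5


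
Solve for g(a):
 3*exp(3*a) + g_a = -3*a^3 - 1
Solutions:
 g(a) = C1 - 3*a^4/4 - a - exp(3*a)


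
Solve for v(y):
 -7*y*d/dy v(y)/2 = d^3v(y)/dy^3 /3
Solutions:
 v(y) = C1 + Integral(C2*airyai(-2^(2/3)*21^(1/3)*y/2) + C3*airybi(-2^(2/3)*21^(1/3)*y/2), y)


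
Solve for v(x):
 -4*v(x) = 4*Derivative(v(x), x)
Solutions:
 v(x) = C1*exp(-x)


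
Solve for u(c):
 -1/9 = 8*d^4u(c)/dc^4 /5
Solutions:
 u(c) = C1 + C2*c + C3*c^2 + C4*c^3 - 5*c^4/1728


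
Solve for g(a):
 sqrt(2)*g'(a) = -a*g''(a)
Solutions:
 g(a) = C1 + C2*a^(1 - sqrt(2))


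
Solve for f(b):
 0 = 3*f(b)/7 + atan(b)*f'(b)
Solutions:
 f(b) = C1*exp(-3*Integral(1/atan(b), b)/7)


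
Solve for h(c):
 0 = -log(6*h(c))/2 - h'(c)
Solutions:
 2*Integral(1/(log(_y) + log(6)), (_y, h(c))) = C1 - c


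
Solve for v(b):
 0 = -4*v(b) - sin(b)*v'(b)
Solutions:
 v(b) = C1*(cos(b)^2 + 2*cos(b) + 1)/(cos(b)^2 - 2*cos(b) + 1)


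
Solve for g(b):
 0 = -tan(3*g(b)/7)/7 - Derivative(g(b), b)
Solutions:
 g(b) = -7*asin(C1*exp(-3*b/49))/3 + 7*pi/3
 g(b) = 7*asin(C1*exp(-3*b/49))/3


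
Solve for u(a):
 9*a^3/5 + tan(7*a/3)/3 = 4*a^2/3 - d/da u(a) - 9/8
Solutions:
 u(a) = C1 - 9*a^4/20 + 4*a^3/9 - 9*a/8 + log(cos(7*a/3))/7


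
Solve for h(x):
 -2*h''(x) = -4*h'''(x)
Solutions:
 h(x) = C1 + C2*x + C3*exp(x/2)


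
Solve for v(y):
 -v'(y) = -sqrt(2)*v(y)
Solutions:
 v(y) = C1*exp(sqrt(2)*y)


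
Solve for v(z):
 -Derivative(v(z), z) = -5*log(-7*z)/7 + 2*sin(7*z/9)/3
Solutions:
 v(z) = C1 + 5*z*log(-z)/7 - 5*z/7 + 5*z*log(7)/7 + 6*cos(7*z/9)/7


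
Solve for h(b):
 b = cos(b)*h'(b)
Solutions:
 h(b) = C1 + Integral(b/cos(b), b)


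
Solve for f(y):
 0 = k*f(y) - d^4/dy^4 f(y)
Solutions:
 f(y) = C1*exp(-k^(1/4)*y) + C2*exp(k^(1/4)*y) + C3*exp(-I*k^(1/4)*y) + C4*exp(I*k^(1/4)*y)


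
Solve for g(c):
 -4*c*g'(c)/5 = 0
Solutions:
 g(c) = C1


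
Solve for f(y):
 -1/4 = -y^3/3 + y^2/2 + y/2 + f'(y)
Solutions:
 f(y) = C1 + y^4/12 - y^3/6 - y^2/4 - y/4


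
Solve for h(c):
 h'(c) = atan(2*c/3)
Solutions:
 h(c) = C1 + c*atan(2*c/3) - 3*log(4*c^2 + 9)/4


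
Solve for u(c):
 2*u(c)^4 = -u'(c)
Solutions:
 u(c) = (-3^(2/3) - 3*3^(1/6)*I)*(1/(C1 + 2*c))^(1/3)/6
 u(c) = (-3^(2/3) + 3*3^(1/6)*I)*(1/(C1 + 2*c))^(1/3)/6
 u(c) = (1/(C1 + 6*c))^(1/3)


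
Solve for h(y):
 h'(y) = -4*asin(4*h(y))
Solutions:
 Integral(1/asin(4*_y), (_y, h(y))) = C1 - 4*y


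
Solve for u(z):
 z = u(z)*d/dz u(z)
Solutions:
 u(z) = -sqrt(C1 + z^2)
 u(z) = sqrt(C1 + z^2)


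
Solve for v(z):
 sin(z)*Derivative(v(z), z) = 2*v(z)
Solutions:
 v(z) = C1*(cos(z) - 1)/(cos(z) + 1)


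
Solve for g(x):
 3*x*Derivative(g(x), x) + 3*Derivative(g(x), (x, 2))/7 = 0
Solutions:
 g(x) = C1 + C2*erf(sqrt(14)*x/2)


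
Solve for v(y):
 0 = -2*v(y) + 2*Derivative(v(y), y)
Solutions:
 v(y) = C1*exp(y)


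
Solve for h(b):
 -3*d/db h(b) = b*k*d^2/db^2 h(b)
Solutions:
 h(b) = C1 + b^(((re(k) - 3)*re(k) + im(k)^2)/(re(k)^2 + im(k)^2))*(C2*sin(3*log(b)*Abs(im(k))/(re(k)^2 + im(k)^2)) + C3*cos(3*log(b)*im(k)/(re(k)^2 + im(k)^2)))


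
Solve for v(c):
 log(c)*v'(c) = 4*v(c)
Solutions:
 v(c) = C1*exp(4*li(c))


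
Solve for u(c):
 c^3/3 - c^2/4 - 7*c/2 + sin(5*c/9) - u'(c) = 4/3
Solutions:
 u(c) = C1 + c^4/12 - c^3/12 - 7*c^2/4 - 4*c/3 - 9*cos(5*c/9)/5


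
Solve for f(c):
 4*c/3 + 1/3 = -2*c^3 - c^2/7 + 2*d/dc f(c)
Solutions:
 f(c) = C1 + c^4/4 + c^3/42 + c^2/3 + c/6


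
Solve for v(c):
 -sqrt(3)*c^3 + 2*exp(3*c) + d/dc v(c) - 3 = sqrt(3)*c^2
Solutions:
 v(c) = C1 + sqrt(3)*c^4/4 + sqrt(3)*c^3/3 + 3*c - 2*exp(3*c)/3


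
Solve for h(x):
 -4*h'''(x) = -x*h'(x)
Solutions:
 h(x) = C1 + Integral(C2*airyai(2^(1/3)*x/2) + C3*airybi(2^(1/3)*x/2), x)


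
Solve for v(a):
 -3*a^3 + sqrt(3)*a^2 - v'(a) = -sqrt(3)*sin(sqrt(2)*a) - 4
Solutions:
 v(a) = C1 - 3*a^4/4 + sqrt(3)*a^3/3 + 4*a - sqrt(6)*cos(sqrt(2)*a)/2


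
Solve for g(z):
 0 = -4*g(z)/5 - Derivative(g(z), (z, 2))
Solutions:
 g(z) = C1*sin(2*sqrt(5)*z/5) + C2*cos(2*sqrt(5)*z/5)


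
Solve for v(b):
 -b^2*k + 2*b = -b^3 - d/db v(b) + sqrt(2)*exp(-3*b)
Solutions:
 v(b) = C1 - b^4/4 + b^3*k/3 - b^2 - sqrt(2)*exp(-3*b)/3


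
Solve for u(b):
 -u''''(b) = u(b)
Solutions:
 u(b) = (C1*sin(sqrt(2)*b/2) + C2*cos(sqrt(2)*b/2))*exp(-sqrt(2)*b/2) + (C3*sin(sqrt(2)*b/2) + C4*cos(sqrt(2)*b/2))*exp(sqrt(2)*b/2)


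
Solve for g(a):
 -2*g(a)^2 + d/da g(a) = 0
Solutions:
 g(a) = -1/(C1 + 2*a)


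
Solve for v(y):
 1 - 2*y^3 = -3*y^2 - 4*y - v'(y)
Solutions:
 v(y) = C1 + y^4/2 - y^3 - 2*y^2 - y


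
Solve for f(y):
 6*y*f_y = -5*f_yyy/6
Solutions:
 f(y) = C1 + Integral(C2*airyai(-30^(2/3)*y/5) + C3*airybi(-30^(2/3)*y/5), y)


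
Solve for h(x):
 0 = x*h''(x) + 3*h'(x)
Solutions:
 h(x) = C1 + C2/x^2


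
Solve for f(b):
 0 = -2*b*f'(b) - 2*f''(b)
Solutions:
 f(b) = C1 + C2*erf(sqrt(2)*b/2)


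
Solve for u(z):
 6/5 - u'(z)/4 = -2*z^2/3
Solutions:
 u(z) = C1 + 8*z^3/9 + 24*z/5


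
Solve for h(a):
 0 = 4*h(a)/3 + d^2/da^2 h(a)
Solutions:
 h(a) = C1*sin(2*sqrt(3)*a/3) + C2*cos(2*sqrt(3)*a/3)


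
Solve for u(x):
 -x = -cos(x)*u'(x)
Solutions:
 u(x) = C1 + Integral(x/cos(x), x)


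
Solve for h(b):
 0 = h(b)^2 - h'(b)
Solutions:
 h(b) = -1/(C1 + b)


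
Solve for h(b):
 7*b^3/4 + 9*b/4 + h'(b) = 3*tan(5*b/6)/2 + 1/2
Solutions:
 h(b) = C1 - 7*b^4/16 - 9*b^2/8 + b/2 - 9*log(cos(5*b/6))/5


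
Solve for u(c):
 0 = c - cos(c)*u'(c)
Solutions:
 u(c) = C1 + Integral(c/cos(c), c)


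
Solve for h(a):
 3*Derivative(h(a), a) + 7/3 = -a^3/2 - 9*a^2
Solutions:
 h(a) = C1 - a^4/24 - a^3 - 7*a/9


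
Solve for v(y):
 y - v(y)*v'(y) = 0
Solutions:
 v(y) = -sqrt(C1 + y^2)
 v(y) = sqrt(C1 + y^2)


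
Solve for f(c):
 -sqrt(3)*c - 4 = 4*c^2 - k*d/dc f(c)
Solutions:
 f(c) = C1 + 4*c^3/(3*k) + sqrt(3)*c^2/(2*k) + 4*c/k


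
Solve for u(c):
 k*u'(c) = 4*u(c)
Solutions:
 u(c) = C1*exp(4*c/k)


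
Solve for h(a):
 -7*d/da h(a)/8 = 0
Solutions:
 h(a) = C1


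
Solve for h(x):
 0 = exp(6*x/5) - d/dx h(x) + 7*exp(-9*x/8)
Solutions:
 h(x) = C1 + 5*exp(6*x/5)/6 - 56*exp(-9*x/8)/9


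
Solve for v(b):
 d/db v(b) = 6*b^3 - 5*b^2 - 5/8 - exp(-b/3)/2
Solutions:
 v(b) = C1 + 3*b^4/2 - 5*b^3/3 - 5*b/8 + 3*exp(-b/3)/2


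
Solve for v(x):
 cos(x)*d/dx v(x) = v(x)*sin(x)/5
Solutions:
 v(x) = C1/cos(x)^(1/5)


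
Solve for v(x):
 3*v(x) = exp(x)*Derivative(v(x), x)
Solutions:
 v(x) = C1*exp(-3*exp(-x))


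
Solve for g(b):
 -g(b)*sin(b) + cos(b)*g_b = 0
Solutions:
 g(b) = C1/cos(b)


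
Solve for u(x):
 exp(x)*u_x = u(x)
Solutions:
 u(x) = C1*exp(-exp(-x))


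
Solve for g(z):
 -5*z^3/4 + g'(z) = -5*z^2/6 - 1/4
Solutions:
 g(z) = C1 + 5*z^4/16 - 5*z^3/18 - z/4


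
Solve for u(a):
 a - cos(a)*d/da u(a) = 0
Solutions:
 u(a) = C1 + Integral(a/cos(a), a)


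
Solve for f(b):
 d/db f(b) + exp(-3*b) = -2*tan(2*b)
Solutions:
 f(b) = C1 - log(tan(2*b)^2 + 1)/2 + exp(-3*b)/3


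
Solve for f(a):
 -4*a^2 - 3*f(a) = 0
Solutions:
 f(a) = -4*a^2/3


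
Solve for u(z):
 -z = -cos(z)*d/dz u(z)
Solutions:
 u(z) = C1 + Integral(z/cos(z), z)


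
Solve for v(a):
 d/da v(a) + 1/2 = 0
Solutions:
 v(a) = C1 - a/2


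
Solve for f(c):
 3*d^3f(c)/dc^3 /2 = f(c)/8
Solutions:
 f(c) = C3*exp(18^(1/3)*c/6) + (C1*sin(2^(1/3)*3^(1/6)*c/4) + C2*cos(2^(1/3)*3^(1/6)*c/4))*exp(-18^(1/3)*c/12)


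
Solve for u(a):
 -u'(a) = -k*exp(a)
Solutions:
 u(a) = C1 + k*exp(a)


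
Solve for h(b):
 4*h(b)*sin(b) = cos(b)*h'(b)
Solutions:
 h(b) = C1/cos(b)^4


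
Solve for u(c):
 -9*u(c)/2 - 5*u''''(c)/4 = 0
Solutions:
 u(c) = (C1*sin(10^(3/4)*sqrt(3)*c/10) + C2*cos(10^(3/4)*sqrt(3)*c/10))*exp(-10^(3/4)*sqrt(3)*c/10) + (C3*sin(10^(3/4)*sqrt(3)*c/10) + C4*cos(10^(3/4)*sqrt(3)*c/10))*exp(10^(3/4)*sqrt(3)*c/10)


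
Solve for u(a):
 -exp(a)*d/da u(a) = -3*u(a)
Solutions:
 u(a) = C1*exp(-3*exp(-a))


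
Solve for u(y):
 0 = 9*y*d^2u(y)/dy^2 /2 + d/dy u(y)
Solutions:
 u(y) = C1 + C2*y^(7/9)


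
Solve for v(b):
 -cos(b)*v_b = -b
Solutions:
 v(b) = C1 + Integral(b/cos(b), b)


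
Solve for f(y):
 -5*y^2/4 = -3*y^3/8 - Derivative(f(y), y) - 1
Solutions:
 f(y) = C1 - 3*y^4/32 + 5*y^3/12 - y


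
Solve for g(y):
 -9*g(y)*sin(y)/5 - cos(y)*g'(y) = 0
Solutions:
 g(y) = C1*cos(y)^(9/5)


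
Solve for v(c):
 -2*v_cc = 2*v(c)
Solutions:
 v(c) = C1*sin(c) + C2*cos(c)


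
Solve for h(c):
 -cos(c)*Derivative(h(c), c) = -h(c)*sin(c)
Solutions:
 h(c) = C1/cos(c)


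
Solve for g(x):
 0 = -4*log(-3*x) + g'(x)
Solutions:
 g(x) = C1 + 4*x*log(-x) + 4*x*(-1 + log(3))


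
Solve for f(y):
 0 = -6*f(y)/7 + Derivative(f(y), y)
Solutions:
 f(y) = C1*exp(6*y/7)


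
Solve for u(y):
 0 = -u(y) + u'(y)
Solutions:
 u(y) = C1*exp(y)


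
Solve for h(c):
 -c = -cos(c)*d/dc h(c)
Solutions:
 h(c) = C1 + Integral(c/cos(c), c)


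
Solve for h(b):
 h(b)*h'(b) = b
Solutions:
 h(b) = -sqrt(C1 + b^2)
 h(b) = sqrt(C1 + b^2)


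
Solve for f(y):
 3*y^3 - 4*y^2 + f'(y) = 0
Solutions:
 f(y) = C1 - 3*y^4/4 + 4*y^3/3


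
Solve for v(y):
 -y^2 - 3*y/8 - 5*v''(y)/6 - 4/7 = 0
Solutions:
 v(y) = C1 + C2*y - y^4/10 - 3*y^3/40 - 12*y^2/35


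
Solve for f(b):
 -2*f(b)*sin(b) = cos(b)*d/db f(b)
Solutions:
 f(b) = C1*cos(b)^2


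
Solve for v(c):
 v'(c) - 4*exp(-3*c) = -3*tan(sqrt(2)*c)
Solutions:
 v(c) = C1 - 3*sqrt(2)*log(tan(sqrt(2)*c)^2 + 1)/4 - 4*exp(-3*c)/3


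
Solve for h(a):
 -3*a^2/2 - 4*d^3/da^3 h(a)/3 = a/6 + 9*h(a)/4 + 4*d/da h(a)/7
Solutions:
 h(a) = C1*exp(-14^(1/3)*a*(-(1323 + sqrt(1757497))^(1/3) + 8*14^(1/3)/(1323 + sqrt(1757497))^(1/3))/56)*sin(14^(1/3)*sqrt(3)*a*(8*14^(1/3)/(1323 + sqrt(1757497))^(1/3) + (1323 + sqrt(1757497))^(1/3))/56) + C2*exp(-14^(1/3)*a*(-(1323 + sqrt(1757497))^(1/3) + 8*14^(1/3)/(1323 + sqrt(1757497))^(1/3))/56)*cos(14^(1/3)*sqrt(3)*a*(8*14^(1/3)/(1323 + sqrt(1757497))^(1/3) + (1323 + sqrt(1757497))^(1/3))/56) + C3*exp(14^(1/3)*a*(-(1323 + sqrt(1757497))^(1/3) + 8*14^(1/3)/(1323 + sqrt(1757497))^(1/3))/28) - 2*a^2/3 + 50*a/189 - 800/11907


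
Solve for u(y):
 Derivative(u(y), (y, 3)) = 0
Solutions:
 u(y) = C1 + C2*y + C3*y^2


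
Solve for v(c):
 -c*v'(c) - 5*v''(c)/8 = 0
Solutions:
 v(c) = C1 + C2*erf(2*sqrt(5)*c/5)


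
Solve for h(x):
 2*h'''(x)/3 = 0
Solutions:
 h(x) = C1 + C2*x + C3*x^2


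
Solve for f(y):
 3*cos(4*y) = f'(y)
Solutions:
 f(y) = C1 + 3*sin(4*y)/4


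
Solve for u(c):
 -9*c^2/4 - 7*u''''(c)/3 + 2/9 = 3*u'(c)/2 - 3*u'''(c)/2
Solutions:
 u(c) = C1 + C2*exp(c*(3*3^(1/3)/(14*sqrt(46) + 95)^(1/3) + 6 + 3^(2/3)*(14*sqrt(46) + 95)^(1/3))/28)*sin(3*3^(1/6)*c*(-(14*sqrt(46) + 95)^(1/3) + 3^(2/3)/(14*sqrt(46) + 95)^(1/3))/28) + C3*exp(c*(3*3^(1/3)/(14*sqrt(46) + 95)^(1/3) + 6 + 3^(2/3)*(14*sqrt(46) + 95)^(1/3))/28)*cos(3*3^(1/6)*c*(-(14*sqrt(46) + 95)^(1/3) + 3^(2/3)/(14*sqrt(46) + 95)^(1/3))/28) + C4*exp(c*(-3^(2/3)*(14*sqrt(46) + 95)^(1/3) - 3*3^(1/3)/(14*sqrt(46) + 95)^(1/3) + 3)/14) - c^3/2 - 77*c/27


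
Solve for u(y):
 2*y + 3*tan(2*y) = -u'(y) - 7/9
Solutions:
 u(y) = C1 - y^2 - 7*y/9 + 3*log(cos(2*y))/2


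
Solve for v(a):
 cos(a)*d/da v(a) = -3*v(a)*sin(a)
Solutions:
 v(a) = C1*cos(a)^3


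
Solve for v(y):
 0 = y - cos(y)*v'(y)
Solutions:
 v(y) = C1 + Integral(y/cos(y), y)


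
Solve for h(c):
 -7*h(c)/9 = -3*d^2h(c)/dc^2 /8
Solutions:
 h(c) = C1*exp(-2*sqrt(42)*c/9) + C2*exp(2*sqrt(42)*c/9)


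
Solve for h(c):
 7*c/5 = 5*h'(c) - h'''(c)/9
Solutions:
 h(c) = C1 + C2*exp(-3*sqrt(5)*c) + C3*exp(3*sqrt(5)*c) + 7*c^2/50


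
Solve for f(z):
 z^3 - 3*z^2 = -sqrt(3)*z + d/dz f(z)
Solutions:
 f(z) = C1 + z^4/4 - z^3 + sqrt(3)*z^2/2


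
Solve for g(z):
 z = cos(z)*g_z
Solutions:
 g(z) = C1 + Integral(z/cos(z), z)


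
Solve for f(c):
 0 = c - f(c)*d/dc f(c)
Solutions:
 f(c) = -sqrt(C1 + c^2)
 f(c) = sqrt(C1 + c^2)


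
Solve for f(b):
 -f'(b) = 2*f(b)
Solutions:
 f(b) = C1*exp(-2*b)


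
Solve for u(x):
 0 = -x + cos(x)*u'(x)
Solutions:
 u(x) = C1 + Integral(x/cos(x), x)


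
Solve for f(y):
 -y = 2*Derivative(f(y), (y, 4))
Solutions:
 f(y) = C1 + C2*y + C3*y^2 + C4*y^3 - y^5/240


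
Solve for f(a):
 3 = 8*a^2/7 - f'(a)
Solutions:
 f(a) = C1 + 8*a^3/21 - 3*a


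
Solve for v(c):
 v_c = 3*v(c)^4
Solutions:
 v(c) = (-1/(C1 + 9*c))^(1/3)
 v(c) = (-1/(C1 + 3*c))^(1/3)*(-3^(2/3) - 3*3^(1/6)*I)/6
 v(c) = (-1/(C1 + 3*c))^(1/3)*(-3^(2/3) + 3*3^(1/6)*I)/6


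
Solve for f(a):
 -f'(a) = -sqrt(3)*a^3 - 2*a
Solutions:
 f(a) = C1 + sqrt(3)*a^4/4 + a^2


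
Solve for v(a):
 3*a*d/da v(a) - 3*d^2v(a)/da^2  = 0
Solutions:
 v(a) = C1 + C2*erfi(sqrt(2)*a/2)


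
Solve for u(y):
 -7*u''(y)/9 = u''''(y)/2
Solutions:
 u(y) = C1 + C2*y + C3*sin(sqrt(14)*y/3) + C4*cos(sqrt(14)*y/3)


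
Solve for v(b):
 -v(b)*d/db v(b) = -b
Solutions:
 v(b) = -sqrt(C1 + b^2)
 v(b) = sqrt(C1 + b^2)


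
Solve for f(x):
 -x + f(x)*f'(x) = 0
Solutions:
 f(x) = -sqrt(C1 + x^2)
 f(x) = sqrt(C1 + x^2)


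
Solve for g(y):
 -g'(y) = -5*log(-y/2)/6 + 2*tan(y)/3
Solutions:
 g(y) = C1 + 5*y*log(-y)/6 - 5*y/6 - 5*y*log(2)/6 + 2*log(cos(y))/3


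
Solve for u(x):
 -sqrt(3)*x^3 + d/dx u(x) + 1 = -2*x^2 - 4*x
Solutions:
 u(x) = C1 + sqrt(3)*x^4/4 - 2*x^3/3 - 2*x^2 - x


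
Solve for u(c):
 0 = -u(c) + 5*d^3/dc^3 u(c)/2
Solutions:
 u(c) = C3*exp(2^(1/3)*5^(2/3)*c/5) + (C1*sin(2^(1/3)*sqrt(3)*5^(2/3)*c/10) + C2*cos(2^(1/3)*sqrt(3)*5^(2/3)*c/10))*exp(-2^(1/3)*5^(2/3)*c/10)


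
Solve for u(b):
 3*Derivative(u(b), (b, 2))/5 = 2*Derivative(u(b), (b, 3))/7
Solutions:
 u(b) = C1 + C2*b + C3*exp(21*b/10)


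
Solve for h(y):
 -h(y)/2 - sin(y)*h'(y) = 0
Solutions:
 h(y) = C1*(cos(y) + 1)^(1/4)/(cos(y) - 1)^(1/4)


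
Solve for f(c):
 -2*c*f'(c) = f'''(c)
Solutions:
 f(c) = C1 + Integral(C2*airyai(-2^(1/3)*c) + C3*airybi(-2^(1/3)*c), c)


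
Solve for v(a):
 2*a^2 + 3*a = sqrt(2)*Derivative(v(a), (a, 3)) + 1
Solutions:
 v(a) = C1 + C2*a + C3*a^2 + sqrt(2)*a^5/60 + sqrt(2)*a^4/16 - sqrt(2)*a^3/12


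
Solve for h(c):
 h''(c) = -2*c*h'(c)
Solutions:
 h(c) = C1 + C2*erf(c)


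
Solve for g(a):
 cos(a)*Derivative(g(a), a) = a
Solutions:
 g(a) = C1 + Integral(a/cos(a), a)


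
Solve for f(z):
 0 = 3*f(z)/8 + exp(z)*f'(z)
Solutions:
 f(z) = C1*exp(3*exp(-z)/8)


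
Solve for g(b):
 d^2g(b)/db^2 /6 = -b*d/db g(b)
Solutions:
 g(b) = C1 + C2*erf(sqrt(3)*b)


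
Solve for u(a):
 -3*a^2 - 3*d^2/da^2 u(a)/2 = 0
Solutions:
 u(a) = C1 + C2*a - a^4/6


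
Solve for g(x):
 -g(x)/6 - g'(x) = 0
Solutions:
 g(x) = C1*exp(-x/6)


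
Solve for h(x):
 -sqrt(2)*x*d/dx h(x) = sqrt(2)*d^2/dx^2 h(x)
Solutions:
 h(x) = C1 + C2*erf(sqrt(2)*x/2)


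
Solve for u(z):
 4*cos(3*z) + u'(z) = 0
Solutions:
 u(z) = C1 - 4*sin(3*z)/3


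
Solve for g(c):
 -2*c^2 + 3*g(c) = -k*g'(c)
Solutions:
 g(c) = C1*exp(-3*c/k) + 2*c^2/3 - 4*c*k/9 + 4*k^2/27


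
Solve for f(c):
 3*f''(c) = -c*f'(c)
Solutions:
 f(c) = C1 + C2*erf(sqrt(6)*c/6)


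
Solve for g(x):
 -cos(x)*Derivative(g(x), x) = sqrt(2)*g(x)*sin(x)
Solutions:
 g(x) = C1*cos(x)^(sqrt(2))


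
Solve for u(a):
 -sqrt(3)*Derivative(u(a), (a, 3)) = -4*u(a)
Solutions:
 u(a) = C3*exp(2^(2/3)*3^(5/6)*a/3) + (C1*sin(2^(2/3)*3^(1/3)*a/2) + C2*cos(2^(2/3)*3^(1/3)*a/2))*exp(-2^(2/3)*3^(5/6)*a/6)


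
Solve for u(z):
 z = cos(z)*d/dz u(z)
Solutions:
 u(z) = C1 + Integral(z/cos(z), z)


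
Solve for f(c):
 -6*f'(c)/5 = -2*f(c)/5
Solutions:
 f(c) = C1*exp(c/3)


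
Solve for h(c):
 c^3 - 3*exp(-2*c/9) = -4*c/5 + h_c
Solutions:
 h(c) = C1 + c^4/4 + 2*c^2/5 + 27*exp(-2*c/9)/2


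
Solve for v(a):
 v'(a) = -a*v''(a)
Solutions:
 v(a) = C1 + C2*log(a)


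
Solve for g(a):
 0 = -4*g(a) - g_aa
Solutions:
 g(a) = C1*sin(2*a) + C2*cos(2*a)


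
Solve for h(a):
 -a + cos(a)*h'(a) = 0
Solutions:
 h(a) = C1 + Integral(a/cos(a), a)


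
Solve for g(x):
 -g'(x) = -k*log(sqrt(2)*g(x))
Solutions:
 Integral(1/(2*log(_y) + log(2)), (_y, g(x))) = C1 + k*x/2


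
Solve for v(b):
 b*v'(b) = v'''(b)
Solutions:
 v(b) = C1 + Integral(C2*airyai(b) + C3*airybi(b), b)


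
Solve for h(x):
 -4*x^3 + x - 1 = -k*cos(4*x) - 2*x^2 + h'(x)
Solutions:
 h(x) = C1 + k*sin(4*x)/4 - x^4 + 2*x^3/3 + x^2/2 - x


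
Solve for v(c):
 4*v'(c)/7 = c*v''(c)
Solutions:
 v(c) = C1 + C2*c^(11/7)


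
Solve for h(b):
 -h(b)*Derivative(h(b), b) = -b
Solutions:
 h(b) = -sqrt(C1 + b^2)
 h(b) = sqrt(C1 + b^2)


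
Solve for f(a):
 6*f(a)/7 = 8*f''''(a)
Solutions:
 f(a) = C1*exp(-sqrt(2)*3^(1/4)*7^(3/4)*a/14) + C2*exp(sqrt(2)*3^(1/4)*7^(3/4)*a/14) + C3*sin(sqrt(2)*3^(1/4)*7^(3/4)*a/14) + C4*cos(sqrt(2)*3^(1/4)*7^(3/4)*a/14)


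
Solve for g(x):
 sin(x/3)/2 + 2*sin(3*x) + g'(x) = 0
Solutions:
 g(x) = C1 + 3*cos(x/3)/2 + 2*cos(3*x)/3


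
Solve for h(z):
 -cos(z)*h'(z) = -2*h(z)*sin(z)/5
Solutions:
 h(z) = C1/cos(z)^(2/5)


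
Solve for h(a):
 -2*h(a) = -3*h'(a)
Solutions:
 h(a) = C1*exp(2*a/3)


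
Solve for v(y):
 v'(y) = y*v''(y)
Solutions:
 v(y) = C1 + C2*y^2


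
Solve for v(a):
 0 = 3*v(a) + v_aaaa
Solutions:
 v(a) = (C1*sin(sqrt(2)*3^(1/4)*a/2) + C2*cos(sqrt(2)*3^(1/4)*a/2))*exp(-sqrt(2)*3^(1/4)*a/2) + (C3*sin(sqrt(2)*3^(1/4)*a/2) + C4*cos(sqrt(2)*3^(1/4)*a/2))*exp(sqrt(2)*3^(1/4)*a/2)


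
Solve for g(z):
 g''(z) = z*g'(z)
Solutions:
 g(z) = C1 + C2*erfi(sqrt(2)*z/2)


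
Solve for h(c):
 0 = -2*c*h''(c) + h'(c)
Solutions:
 h(c) = C1 + C2*c^(3/2)


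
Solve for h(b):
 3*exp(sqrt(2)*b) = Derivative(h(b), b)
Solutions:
 h(b) = C1 + 3*sqrt(2)*exp(sqrt(2)*b)/2


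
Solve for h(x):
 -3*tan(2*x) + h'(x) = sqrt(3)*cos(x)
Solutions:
 h(x) = C1 - 3*log(cos(2*x))/2 + sqrt(3)*sin(x)


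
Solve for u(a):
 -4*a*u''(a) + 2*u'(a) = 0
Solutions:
 u(a) = C1 + C2*a^(3/2)


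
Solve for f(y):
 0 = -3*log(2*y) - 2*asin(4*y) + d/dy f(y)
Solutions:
 f(y) = C1 + 3*y*log(y) + 2*y*asin(4*y) - 3*y + 3*y*log(2) + sqrt(1 - 16*y^2)/2


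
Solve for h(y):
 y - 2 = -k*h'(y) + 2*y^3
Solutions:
 h(y) = C1 + y^4/(2*k) - y^2/(2*k) + 2*y/k


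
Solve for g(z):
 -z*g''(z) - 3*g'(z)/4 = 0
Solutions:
 g(z) = C1 + C2*z^(1/4)


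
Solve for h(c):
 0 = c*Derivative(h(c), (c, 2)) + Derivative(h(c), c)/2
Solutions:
 h(c) = C1 + C2*sqrt(c)


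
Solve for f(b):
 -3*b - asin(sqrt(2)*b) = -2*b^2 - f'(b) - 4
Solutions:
 f(b) = C1 - 2*b^3/3 + 3*b^2/2 + b*asin(sqrt(2)*b) - 4*b + sqrt(2)*sqrt(1 - 2*b^2)/2


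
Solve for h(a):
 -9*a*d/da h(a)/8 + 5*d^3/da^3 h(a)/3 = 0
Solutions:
 h(a) = C1 + Integral(C2*airyai(3*5^(2/3)*a/10) + C3*airybi(3*5^(2/3)*a/10), a)


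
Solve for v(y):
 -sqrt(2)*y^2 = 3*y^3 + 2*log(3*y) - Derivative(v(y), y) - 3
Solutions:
 v(y) = C1 + 3*y^4/4 + sqrt(2)*y^3/3 + 2*y*log(y) - 5*y + y*log(9)


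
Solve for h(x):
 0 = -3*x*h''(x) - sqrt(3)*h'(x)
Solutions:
 h(x) = C1 + C2*x^(1 - sqrt(3)/3)


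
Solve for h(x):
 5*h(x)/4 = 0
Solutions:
 h(x) = 0


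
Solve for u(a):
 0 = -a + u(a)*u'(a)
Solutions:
 u(a) = -sqrt(C1 + a^2)
 u(a) = sqrt(C1 + a^2)


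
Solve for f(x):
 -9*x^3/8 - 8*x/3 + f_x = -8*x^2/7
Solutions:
 f(x) = C1 + 9*x^4/32 - 8*x^3/21 + 4*x^2/3


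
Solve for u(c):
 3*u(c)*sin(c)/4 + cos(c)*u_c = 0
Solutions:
 u(c) = C1*cos(c)^(3/4)


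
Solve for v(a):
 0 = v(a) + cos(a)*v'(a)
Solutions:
 v(a) = C1*sqrt(sin(a) - 1)/sqrt(sin(a) + 1)


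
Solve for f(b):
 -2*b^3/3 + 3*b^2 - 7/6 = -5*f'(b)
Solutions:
 f(b) = C1 + b^4/30 - b^3/5 + 7*b/30


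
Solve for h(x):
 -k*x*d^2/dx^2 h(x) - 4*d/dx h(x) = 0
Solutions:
 h(x) = C1 + x^(((re(k) - 4)*re(k) + im(k)^2)/(re(k)^2 + im(k)^2))*(C2*sin(4*log(x)*Abs(im(k))/(re(k)^2 + im(k)^2)) + C3*cos(4*log(x)*im(k)/(re(k)^2 + im(k)^2)))


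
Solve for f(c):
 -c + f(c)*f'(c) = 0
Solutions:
 f(c) = -sqrt(C1 + c^2)
 f(c) = sqrt(C1 + c^2)


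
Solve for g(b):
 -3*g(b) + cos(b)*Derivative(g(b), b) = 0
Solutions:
 g(b) = C1*(sin(b) + 1)^(3/2)/(sin(b) - 1)^(3/2)


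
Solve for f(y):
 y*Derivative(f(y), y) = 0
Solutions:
 f(y) = C1


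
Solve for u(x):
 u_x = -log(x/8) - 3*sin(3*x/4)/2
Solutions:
 u(x) = C1 - x*log(x) + x + 3*x*log(2) + 2*cos(3*x/4)


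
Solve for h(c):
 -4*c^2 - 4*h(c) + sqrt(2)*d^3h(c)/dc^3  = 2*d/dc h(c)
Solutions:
 h(c) = C1*exp(-c*(2^(1/3)/(sqrt(1 - sqrt(2)/27) + 1)^(1/3) + 3*2^(1/6)*(sqrt(1 - sqrt(2)/27) + 1)^(1/3))/6)*sin(c*(-sqrt(6)/(sqrt(2 - 2*sqrt(2)/27) + sqrt(2))^(1/3) + 3*sqrt(3)*(sqrt(2 - 2*sqrt(2)/27) + sqrt(2))^(1/3))/6) + C2*exp(-c*(2^(1/3)/(sqrt(1 - sqrt(2)/27) + 1)^(1/3) + 3*2^(1/6)*(sqrt(1 - sqrt(2)/27) + 1)^(1/3))/6)*cos(c*(-sqrt(6)/(sqrt(2 - 2*sqrt(2)/27) + sqrt(2))^(1/3) + 3*sqrt(3)*(sqrt(2 - 2*sqrt(2)/27) + sqrt(2))^(1/3))/6) + C3*exp(c*(2^(1/3)/(3*(sqrt(1 - sqrt(2)/27) + 1)^(1/3)) + 2^(1/6)*(sqrt(1 - sqrt(2)/27) + 1)^(1/3))) - c^2 + c - 1/2


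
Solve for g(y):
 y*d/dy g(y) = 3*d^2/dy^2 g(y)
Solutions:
 g(y) = C1 + C2*erfi(sqrt(6)*y/6)


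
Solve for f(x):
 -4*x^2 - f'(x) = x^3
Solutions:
 f(x) = C1 - x^4/4 - 4*x^3/3


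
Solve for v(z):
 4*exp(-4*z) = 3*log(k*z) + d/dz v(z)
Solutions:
 v(z) = C1 - 3*z*log(k*z) + 3*z - exp(-4*z)


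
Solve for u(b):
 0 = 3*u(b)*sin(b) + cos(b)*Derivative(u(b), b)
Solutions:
 u(b) = C1*cos(b)^3


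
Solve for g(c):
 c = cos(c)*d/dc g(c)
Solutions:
 g(c) = C1 + Integral(c/cos(c), c)


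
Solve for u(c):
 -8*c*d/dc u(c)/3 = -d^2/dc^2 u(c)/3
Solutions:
 u(c) = C1 + C2*erfi(2*c)


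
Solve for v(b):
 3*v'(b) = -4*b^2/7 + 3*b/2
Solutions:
 v(b) = C1 - 4*b^3/63 + b^2/4


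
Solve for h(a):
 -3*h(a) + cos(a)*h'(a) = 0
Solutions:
 h(a) = C1*(sin(a) + 1)^(3/2)/(sin(a) - 1)^(3/2)


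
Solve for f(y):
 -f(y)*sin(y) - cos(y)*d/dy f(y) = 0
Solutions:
 f(y) = C1*cos(y)


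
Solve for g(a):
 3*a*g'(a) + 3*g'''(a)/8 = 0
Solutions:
 g(a) = C1 + Integral(C2*airyai(-2*a) + C3*airybi(-2*a), a)


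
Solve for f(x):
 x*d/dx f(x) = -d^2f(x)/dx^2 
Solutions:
 f(x) = C1 + C2*erf(sqrt(2)*x/2)


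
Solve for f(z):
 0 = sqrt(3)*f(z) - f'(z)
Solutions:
 f(z) = C1*exp(sqrt(3)*z)


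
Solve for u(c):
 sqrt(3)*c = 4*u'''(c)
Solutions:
 u(c) = C1 + C2*c + C3*c^2 + sqrt(3)*c^4/96


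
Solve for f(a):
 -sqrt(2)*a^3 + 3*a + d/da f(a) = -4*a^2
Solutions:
 f(a) = C1 + sqrt(2)*a^4/4 - 4*a^3/3 - 3*a^2/2


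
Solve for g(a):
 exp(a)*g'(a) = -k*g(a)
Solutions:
 g(a) = C1*exp(k*exp(-a))


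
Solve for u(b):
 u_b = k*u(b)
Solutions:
 u(b) = C1*exp(b*k)


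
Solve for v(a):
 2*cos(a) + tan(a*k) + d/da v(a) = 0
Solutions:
 v(a) = C1 - Piecewise((-log(cos(a*k))/k, Ne(k, 0)), (0, True)) - 2*sin(a)


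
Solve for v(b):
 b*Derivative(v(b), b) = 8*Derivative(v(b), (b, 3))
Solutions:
 v(b) = C1 + Integral(C2*airyai(b/2) + C3*airybi(b/2), b)


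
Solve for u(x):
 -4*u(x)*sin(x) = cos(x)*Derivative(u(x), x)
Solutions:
 u(x) = C1*cos(x)^4


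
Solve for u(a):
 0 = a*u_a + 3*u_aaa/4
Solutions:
 u(a) = C1 + Integral(C2*airyai(-6^(2/3)*a/3) + C3*airybi(-6^(2/3)*a/3), a)


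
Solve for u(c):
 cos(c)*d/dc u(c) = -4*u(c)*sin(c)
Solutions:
 u(c) = C1*cos(c)^4


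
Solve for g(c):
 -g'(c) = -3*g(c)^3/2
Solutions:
 g(c) = -sqrt(-1/(C1 + 3*c))
 g(c) = sqrt(-1/(C1 + 3*c))


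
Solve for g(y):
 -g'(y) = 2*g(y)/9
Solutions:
 g(y) = C1*exp(-2*y/9)


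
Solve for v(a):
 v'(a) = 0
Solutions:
 v(a) = C1


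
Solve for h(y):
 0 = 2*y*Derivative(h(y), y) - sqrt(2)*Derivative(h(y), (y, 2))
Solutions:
 h(y) = C1 + C2*erfi(2^(3/4)*y/2)


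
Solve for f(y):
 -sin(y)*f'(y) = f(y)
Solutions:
 f(y) = C1*sqrt(cos(y) + 1)/sqrt(cos(y) - 1)


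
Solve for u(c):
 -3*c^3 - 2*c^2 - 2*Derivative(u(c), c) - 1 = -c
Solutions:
 u(c) = C1 - 3*c^4/8 - c^3/3 + c^2/4 - c/2


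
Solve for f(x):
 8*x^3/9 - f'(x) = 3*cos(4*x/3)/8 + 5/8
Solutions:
 f(x) = C1 + 2*x^4/9 - 5*x/8 - 9*sin(4*x/3)/32


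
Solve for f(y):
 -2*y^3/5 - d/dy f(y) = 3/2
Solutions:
 f(y) = C1 - y^4/10 - 3*y/2


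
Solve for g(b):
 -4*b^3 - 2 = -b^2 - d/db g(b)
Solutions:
 g(b) = C1 + b^4 - b^3/3 + 2*b


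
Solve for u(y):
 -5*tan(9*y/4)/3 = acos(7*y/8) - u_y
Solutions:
 u(y) = C1 + y*acos(7*y/8) - sqrt(64 - 49*y^2)/7 - 20*log(cos(9*y/4))/27


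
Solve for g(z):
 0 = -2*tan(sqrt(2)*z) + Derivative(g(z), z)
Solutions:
 g(z) = C1 - sqrt(2)*log(cos(sqrt(2)*z))


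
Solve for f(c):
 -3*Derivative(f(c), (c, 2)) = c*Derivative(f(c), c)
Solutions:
 f(c) = C1 + C2*erf(sqrt(6)*c/6)


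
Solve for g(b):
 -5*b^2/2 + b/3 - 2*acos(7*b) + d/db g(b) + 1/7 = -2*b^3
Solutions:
 g(b) = C1 - b^4/2 + 5*b^3/6 - b^2/6 + 2*b*acos(7*b) - b/7 - 2*sqrt(1 - 49*b^2)/7


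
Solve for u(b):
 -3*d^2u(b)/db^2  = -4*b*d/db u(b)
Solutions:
 u(b) = C1 + C2*erfi(sqrt(6)*b/3)


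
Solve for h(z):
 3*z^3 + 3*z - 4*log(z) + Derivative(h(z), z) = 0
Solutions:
 h(z) = C1 - 3*z^4/4 - 3*z^2/2 + 4*z*log(z) - 4*z


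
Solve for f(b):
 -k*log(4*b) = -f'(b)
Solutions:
 f(b) = C1 + b*k*log(b) - b*k + b*k*log(4)


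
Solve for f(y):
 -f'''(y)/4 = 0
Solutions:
 f(y) = C1 + C2*y + C3*y^2


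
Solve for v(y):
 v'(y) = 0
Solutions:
 v(y) = C1


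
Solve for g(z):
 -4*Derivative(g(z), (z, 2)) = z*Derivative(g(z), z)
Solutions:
 g(z) = C1 + C2*erf(sqrt(2)*z/4)


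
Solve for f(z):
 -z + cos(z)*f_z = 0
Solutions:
 f(z) = C1 + Integral(z/cos(z), z)


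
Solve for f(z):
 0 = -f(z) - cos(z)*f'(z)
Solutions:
 f(z) = C1*sqrt(sin(z) - 1)/sqrt(sin(z) + 1)


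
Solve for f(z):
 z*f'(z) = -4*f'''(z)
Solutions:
 f(z) = C1 + Integral(C2*airyai(-2^(1/3)*z/2) + C3*airybi(-2^(1/3)*z/2), z)


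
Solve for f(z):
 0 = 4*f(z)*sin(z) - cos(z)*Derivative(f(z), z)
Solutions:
 f(z) = C1/cos(z)^4


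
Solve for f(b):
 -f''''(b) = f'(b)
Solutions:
 f(b) = C1 + C4*exp(-b) + (C2*sin(sqrt(3)*b/2) + C3*cos(sqrt(3)*b/2))*exp(b/2)


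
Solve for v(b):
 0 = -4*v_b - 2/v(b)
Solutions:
 v(b) = -sqrt(C1 - b)
 v(b) = sqrt(C1 - b)


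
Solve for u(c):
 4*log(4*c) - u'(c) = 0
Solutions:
 u(c) = C1 + 4*c*log(c) - 4*c + c*log(256)


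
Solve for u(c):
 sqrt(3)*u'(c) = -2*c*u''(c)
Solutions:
 u(c) = C1 + C2*c^(1 - sqrt(3)/2)


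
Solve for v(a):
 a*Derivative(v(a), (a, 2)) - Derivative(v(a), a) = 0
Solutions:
 v(a) = C1 + C2*a^2


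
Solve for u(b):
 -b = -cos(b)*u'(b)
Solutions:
 u(b) = C1 + Integral(b/cos(b), b)


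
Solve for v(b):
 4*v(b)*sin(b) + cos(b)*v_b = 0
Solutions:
 v(b) = C1*cos(b)^4


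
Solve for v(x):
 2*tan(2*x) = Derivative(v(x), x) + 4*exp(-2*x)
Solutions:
 v(x) = C1 + log(tan(2*x)^2 + 1)/2 + 2*exp(-2*x)


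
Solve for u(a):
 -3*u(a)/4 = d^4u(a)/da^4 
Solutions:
 u(a) = (C1*sin(3^(1/4)*a/2) + C2*cos(3^(1/4)*a/2))*exp(-3^(1/4)*a/2) + (C3*sin(3^(1/4)*a/2) + C4*cos(3^(1/4)*a/2))*exp(3^(1/4)*a/2)


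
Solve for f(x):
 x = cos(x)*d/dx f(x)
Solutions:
 f(x) = C1 + Integral(x/cos(x), x)


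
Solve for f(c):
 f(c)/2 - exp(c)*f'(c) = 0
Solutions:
 f(c) = C1*exp(-exp(-c)/2)


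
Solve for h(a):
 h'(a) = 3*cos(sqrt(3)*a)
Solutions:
 h(a) = C1 + sqrt(3)*sin(sqrt(3)*a)


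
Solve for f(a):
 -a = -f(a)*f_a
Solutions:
 f(a) = -sqrt(C1 + a^2)
 f(a) = sqrt(C1 + a^2)


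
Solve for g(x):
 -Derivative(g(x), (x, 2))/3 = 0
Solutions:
 g(x) = C1 + C2*x


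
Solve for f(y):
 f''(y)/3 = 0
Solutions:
 f(y) = C1 + C2*y


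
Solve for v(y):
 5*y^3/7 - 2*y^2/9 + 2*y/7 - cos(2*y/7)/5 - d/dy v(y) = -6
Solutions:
 v(y) = C1 + 5*y^4/28 - 2*y^3/27 + y^2/7 + 6*y - 7*sin(2*y/7)/10


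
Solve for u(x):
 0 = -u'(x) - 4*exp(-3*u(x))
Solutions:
 u(x) = log(C1 - 12*x)/3
 u(x) = log((-3^(1/3) - 3^(5/6)*I)*(C1 - 4*x)^(1/3)/2)
 u(x) = log((-3^(1/3) + 3^(5/6)*I)*(C1 - 4*x)^(1/3)/2)


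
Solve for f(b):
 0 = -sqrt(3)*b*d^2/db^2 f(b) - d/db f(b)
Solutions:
 f(b) = C1 + C2*b^(1 - sqrt(3)/3)


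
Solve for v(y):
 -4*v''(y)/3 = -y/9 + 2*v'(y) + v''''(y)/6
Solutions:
 v(y) = C1 + C2*exp(-6^(1/3)*y*(-(27 + sqrt(1113))^(1/3) + 4*6^(1/3)/(27 + sqrt(1113))^(1/3))/6)*sin(2^(1/3)*3^(1/6)*y*(2*2^(1/3)/(27 + sqrt(1113))^(1/3) + 3^(2/3)*(27 + sqrt(1113))^(1/3)/6)) + C3*exp(-6^(1/3)*y*(-(27 + sqrt(1113))^(1/3) + 4*6^(1/3)/(27 + sqrt(1113))^(1/3))/6)*cos(2^(1/3)*3^(1/6)*y*(2*2^(1/3)/(27 + sqrt(1113))^(1/3) + 3^(2/3)*(27 + sqrt(1113))^(1/3)/6)) + C4*exp(6^(1/3)*y*(-(27 + sqrt(1113))^(1/3) + 4*6^(1/3)/(27 + sqrt(1113))^(1/3))/3) + y^2/36 - y/27


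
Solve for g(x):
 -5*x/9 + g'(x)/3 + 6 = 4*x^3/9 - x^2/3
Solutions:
 g(x) = C1 + x^4/3 - x^3/3 + 5*x^2/6 - 18*x


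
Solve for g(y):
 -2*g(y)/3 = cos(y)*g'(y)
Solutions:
 g(y) = C1*(sin(y) - 1)^(1/3)/(sin(y) + 1)^(1/3)
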